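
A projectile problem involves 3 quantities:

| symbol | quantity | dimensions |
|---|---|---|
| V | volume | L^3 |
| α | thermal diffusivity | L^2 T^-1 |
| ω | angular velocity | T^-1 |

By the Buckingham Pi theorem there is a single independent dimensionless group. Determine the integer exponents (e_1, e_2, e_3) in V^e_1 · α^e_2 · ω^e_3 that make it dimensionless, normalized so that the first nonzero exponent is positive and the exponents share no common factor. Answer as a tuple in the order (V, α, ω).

L: e_1·(3) + e_2·(2) + e_3·(0) = 0
T: e_1·(0) + e_2·(-1) + e_3·(-1) = 0
Solving this homogeneous linear system for the smallest-integer solution (first nonzero entry positive) gives (2, -3, 3).

(2, -3, 3)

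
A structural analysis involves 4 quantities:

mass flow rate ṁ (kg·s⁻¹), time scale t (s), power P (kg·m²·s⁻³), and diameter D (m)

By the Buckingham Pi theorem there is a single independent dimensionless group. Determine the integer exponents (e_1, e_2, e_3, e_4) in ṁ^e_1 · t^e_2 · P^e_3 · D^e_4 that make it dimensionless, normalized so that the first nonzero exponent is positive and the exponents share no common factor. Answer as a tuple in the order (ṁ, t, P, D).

M: e_1·(1) + e_2·(0) + e_3·(1) + e_4·(0) = 0
L: e_1·(0) + e_2·(0) + e_3·(2) + e_4·(1) = 0
T: e_1·(-1) + e_2·(1) + e_3·(-3) + e_4·(0) = 0
Solving this homogeneous linear system for the smallest-integer solution (first nonzero entry positive) gives (1, -2, -1, 2).

(1, -2, -1, 2)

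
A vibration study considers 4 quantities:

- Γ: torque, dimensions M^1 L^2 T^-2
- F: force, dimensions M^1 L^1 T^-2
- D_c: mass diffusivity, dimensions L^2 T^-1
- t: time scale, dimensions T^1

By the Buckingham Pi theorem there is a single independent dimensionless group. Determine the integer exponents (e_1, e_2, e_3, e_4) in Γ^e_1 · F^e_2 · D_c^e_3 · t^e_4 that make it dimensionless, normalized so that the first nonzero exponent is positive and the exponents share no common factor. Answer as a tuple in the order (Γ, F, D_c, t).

(2, -2, -1, -1)

M: e_1·(1) + e_2·(1) + e_3·(0) + e_4·(0) = 0
L: e_1·(2) + e_2·(1) + e_3·(2) + e_4·(0) = 0
T: e_1·(-2) + e_2·(-2) + e_3·(-1) + e_4·(1) = 0
Solving this homogeneous linear system for the smallest-integer solution (first nonzero entry positive) gives (2, -2, -1, -1).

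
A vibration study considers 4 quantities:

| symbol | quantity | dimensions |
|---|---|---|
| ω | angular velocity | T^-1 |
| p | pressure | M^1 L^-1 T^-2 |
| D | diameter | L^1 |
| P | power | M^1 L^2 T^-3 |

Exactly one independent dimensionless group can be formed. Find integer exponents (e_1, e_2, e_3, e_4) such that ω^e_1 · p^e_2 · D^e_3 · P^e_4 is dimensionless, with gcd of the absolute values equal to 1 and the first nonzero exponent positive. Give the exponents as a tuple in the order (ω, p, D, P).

(1, 1, 3, -1)

M: e_1·(0) + e_2·(1) + e_3·(0) + e_4·(1) = 0
L: e_1·(0) + e_2·(-1) + e_3·(1) + e_4·(2) = 0
T: e_1·(-1) + e_2·(-2) + e_3·(0) + e_4·(-3) = 0
Solving this homogeneous linear system for the smallest-integer solution (first nonzero entry positive) gives (1, 1, 3, -1).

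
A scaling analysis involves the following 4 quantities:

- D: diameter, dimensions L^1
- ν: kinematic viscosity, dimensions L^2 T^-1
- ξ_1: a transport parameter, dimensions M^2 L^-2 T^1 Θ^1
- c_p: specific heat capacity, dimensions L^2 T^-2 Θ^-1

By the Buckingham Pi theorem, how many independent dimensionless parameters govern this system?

0

There are 4 variables and 4 base dimensions (M, L, T, Θ).
The dimension matrix has rank 4.
Independent dimensionless groups: 4 − 4 = 0.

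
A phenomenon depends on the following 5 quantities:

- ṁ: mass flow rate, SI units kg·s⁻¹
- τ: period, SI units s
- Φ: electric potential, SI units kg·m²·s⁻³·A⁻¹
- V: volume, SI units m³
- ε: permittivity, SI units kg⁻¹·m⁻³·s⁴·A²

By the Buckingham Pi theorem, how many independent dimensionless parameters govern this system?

1

There are 5 variables and 4 base dimensions (M, L, T, I).
The dimension matrix has rank 4.
Independent dimensionless groups: 5 − 4 = 1.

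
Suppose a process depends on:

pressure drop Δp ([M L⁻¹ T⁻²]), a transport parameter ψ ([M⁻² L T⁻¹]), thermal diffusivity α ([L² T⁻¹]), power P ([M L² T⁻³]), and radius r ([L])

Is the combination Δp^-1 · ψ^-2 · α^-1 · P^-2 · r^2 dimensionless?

Sum the exponent of each base dimension across the product:
  M: −[Δp]_M − 2·[ψ]_M − [α]_M − 2·[P]_M + 2·[r]_M = −(1) − 2·(-2) − (0) − 2·(1) + 2·(0) = 1
  L: −[Δp]_L − 2·[ψ]_L − [α]_L − 2·[P]_L + 2·[r]_L = −(-1) − 2·(1) − (2) − 2·(2) + 2·(1) = -5
  T: −[Δp]_T − 2·[ψ]_T − [α]_T − 2·[P]_T + 2·[r]_T = −(-2) − 2·(-1) − (-1) − 2·(-3) + 2·(0) = 11
Net dimensions [M L⁻⁵ T¹¹] ≠ [1] — not dimensionless.

no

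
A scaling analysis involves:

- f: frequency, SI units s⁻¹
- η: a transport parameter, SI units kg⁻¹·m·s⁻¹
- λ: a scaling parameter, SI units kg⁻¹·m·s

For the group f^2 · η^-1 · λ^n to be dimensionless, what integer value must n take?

1

Balance the M exponent: (-1)·n from λ, plus 2·(0) − (-1) = 1 from the rest, must sum to zero.
−n + 1 = 0, so n = 1.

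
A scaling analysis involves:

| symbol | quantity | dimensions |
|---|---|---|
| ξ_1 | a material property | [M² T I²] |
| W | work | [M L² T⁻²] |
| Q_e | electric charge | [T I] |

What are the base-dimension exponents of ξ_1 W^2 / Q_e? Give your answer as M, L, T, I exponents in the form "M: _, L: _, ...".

Collect each base-dimension exponent across the product:
  M: (2) + 2·(1) − (0) = 4
  L: (0) + 2·(2) − (0) = 4
  T: (1) + 2·(-2) − (1) = -4
  I: (2) + 2·(0) − (1) = 1
So the dimensions are [M⁴ L⁴ T⁻⁴ I].

M: 4, L: 4, T: -4, I: 1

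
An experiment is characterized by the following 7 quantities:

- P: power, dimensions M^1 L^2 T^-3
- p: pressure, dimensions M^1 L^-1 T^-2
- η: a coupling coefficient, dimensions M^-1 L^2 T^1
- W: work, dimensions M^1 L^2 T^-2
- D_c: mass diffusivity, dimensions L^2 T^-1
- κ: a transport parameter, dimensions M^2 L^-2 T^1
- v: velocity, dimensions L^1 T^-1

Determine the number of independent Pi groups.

4

There are 7 variables and 3 base dimensions (M, L, T).
The dimension matrix has rank 3.
Independent dimensionless groups: 7 − 3 = 4.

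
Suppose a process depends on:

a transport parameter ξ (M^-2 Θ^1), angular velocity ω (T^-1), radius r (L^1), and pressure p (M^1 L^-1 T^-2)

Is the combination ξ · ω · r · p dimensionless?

no

Sum the exponent of each base dimension across the product:
  M: [ξ]_M + [ω]_M + [r]_M + [p]_M = (-2) + (0) + (0) + (1) = -1
  L: [ξ]_L + [ω]_L + [r]_L + [p]_L = (0) + (0) + (1) + (-1) = 0
  T: [ξ]_T + [ω]_T + [r]_T + [p]_T = (0) + (-1) + (0) + (-2) = -3
  Θ: [ξ]_Θ + [ω]_Θ + [r]_Θ + [p]_Θ = (1) + (0) + (0) + (0) = 1
Net dimensions [M⁻¹ T⁻³ Θ] ≠ [1] — not dimensionless.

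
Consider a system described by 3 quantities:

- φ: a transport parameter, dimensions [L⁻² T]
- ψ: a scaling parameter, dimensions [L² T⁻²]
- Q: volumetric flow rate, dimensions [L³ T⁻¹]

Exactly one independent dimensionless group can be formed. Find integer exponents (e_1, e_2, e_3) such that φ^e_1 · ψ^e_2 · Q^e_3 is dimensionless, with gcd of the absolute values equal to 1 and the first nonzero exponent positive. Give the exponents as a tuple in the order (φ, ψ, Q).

(4, 1, 2)

L: e_1·(-2) + e_2·(2) + e_3·(3) = 0
T: e_1·(1) + e_2·(-2) + e_3·(-1) = 0
Solving this homogeneous linear system for the smallest-integer solution (first nonzero entry positive) gives (4, 1, 2).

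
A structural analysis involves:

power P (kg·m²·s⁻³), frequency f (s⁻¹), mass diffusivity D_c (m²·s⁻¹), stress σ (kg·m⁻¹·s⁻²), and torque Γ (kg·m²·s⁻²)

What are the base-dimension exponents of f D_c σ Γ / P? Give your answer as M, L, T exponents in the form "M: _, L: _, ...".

M: 1, L: 1, T: -3

Collect each base-dimension exponent across the product:
  M: −(1) + (0) + (0) + (1) + (1) = 1
  L: −(2) + (0) + (2) + (-1) + (2) = 1
  T: −(-3) + (-1) + (-1) + (-2) + (-2) = -3
So the dimensions are [M L T⁻³].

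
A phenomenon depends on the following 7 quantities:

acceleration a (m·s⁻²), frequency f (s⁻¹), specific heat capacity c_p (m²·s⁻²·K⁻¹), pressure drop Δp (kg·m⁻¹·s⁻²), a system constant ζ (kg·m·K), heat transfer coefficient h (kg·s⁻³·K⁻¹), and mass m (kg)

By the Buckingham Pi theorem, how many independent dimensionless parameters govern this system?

There are 7 variables and 4 base dimensions (M, L, T, Θ).
The dimension matrix has rank 4.
Independent dimensionless groups: 7 − 4 = 3.

3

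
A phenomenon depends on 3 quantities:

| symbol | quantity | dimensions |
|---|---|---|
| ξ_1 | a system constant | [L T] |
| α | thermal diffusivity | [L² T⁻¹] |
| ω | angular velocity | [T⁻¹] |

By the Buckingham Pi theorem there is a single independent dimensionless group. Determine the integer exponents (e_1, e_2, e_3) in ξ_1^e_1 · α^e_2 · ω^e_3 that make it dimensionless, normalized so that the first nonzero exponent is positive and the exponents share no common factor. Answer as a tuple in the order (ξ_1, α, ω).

L: e_1·(1) + e_2·(2) + e_3·(0) = 0
T: e_1·(1) + e_2·(-1) + e_3·(-1) = 0
Solving this homogeneous linear system for the smallest-integer solution (first nonzero entry positive) gives (2, -1, 3).

(2, -1, 3)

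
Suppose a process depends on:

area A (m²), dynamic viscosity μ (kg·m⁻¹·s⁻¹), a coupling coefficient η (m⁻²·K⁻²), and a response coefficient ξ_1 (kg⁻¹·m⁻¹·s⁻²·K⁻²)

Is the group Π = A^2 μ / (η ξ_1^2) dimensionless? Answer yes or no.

no

Sum the exponent of each base dimension across the product:
  M: 2·[A]_M + [μ]_M − [η]_M − 2·[ξ_1]_M = 2·(0) + (1) − (0) − 2·(-1) = 3
  L: 2·[A]_L + [μ]_L − [η]_L − 2·[ξ_1]_L = 2·(2) + (-1) − (-2) − 2·(-1) = 7
  T: 2·[A]_T + [μ]_T − [η]_T − 2·[ξ_1]_T = 2·(0) + (-1) − (0) − 2·(-2) = 3
  Θ: 2·[A]_Θ + [μ]_Θ − [η]_Θ − 2·[ξ_1]_Θ = 2·(0) + (0) − (-2) − 2·(-2) = 6
Net dimensions [M³ L⁷ T³ Θ⁶] ≠ [1] — not dimensionless.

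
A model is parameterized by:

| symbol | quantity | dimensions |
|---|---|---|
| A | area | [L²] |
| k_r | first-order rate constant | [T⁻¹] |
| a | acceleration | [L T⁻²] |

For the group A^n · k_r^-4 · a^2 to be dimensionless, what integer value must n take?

-1

Balance the L exponent: (2)·n from A, plus −4·(0) + 2·(1) = 2 from the rest, must sum to zero.
2n + 2 = 0, so n = -1.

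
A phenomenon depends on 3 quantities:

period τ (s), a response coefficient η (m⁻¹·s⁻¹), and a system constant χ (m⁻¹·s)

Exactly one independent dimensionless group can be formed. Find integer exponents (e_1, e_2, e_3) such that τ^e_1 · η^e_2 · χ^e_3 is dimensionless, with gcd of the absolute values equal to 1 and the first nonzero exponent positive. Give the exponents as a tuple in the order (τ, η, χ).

L: e_1·(0) + e_2·(-1) + e_3·(-1) = 0
T: e_1·(1) + e_2·(-1) + e_3·(1) = 0
Solving this homogeneous linear system for the smallest-integer solution (first nonzero entry positive) gives (2, 1, -1).

(2, 1, -1)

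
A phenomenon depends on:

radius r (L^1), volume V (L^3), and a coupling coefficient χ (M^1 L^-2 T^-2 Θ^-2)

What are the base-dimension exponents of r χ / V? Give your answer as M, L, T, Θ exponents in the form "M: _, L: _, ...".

Collect each base-dimension exponent across the product:
  M: (0) − (0) + (1) = 1
  L: (1) − (3) + (-2) = -4
  T: (0) − (0) + (-2) = -2
  Θ: (0) − (0) + (-2) = -2
So the dimensions are [M L⁻⁴ T⁻² Θ⁻²].

M: 1, L: -4, T: -2, Θ: -2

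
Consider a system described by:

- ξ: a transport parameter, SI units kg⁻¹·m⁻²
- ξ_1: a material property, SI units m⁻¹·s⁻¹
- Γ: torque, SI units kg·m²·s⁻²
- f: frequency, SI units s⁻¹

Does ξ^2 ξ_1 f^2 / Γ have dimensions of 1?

no

Sum the exponent of each base dimension across the product:
  M: 2·[ξ]_M + [ξ_1]_M − [Γ]_M + 2·[f]_M = 2·(-1) + (0) − (1) + 2·(0) = -3
  L: 2·[ξ]_L + [ξ_1]_L − [Γ]_L + 2·[f]_L = 2·(-2) + (-1) − (2) + 2·(0) = -7
  T: 2·[ξ]_T + [ξ_1]_T − [Γ]_T + 2·[f]_T = 2·(0) + (-1) − (-2) + 2·(-1) = -1
Net dimensions [M⁻³ L⁻⁷ T⁻¹] ≠ [1] — not dimensionless.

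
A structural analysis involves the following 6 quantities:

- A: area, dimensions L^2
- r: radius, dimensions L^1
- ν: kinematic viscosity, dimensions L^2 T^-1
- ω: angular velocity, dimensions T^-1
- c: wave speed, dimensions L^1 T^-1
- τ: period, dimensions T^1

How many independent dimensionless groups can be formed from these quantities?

4

There are 6 variables and 2 base dimensions (L, T).
The dimension matrix has rank 2.
Independent dimensionless groups: 6 − 2 = 4.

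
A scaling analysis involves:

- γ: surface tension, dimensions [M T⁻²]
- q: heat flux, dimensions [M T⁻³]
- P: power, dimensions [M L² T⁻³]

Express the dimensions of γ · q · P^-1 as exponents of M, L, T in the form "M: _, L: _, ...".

M: 1, L: -2, T: -2

Collect each base-dimension exponent across the product:
  M: (1) + (1) − (1) = 1
  L: (0) + (0) − (2) = -2
  T: (-2) + (-3) − (-3) = -2
So the dimensions are [M L⁻² T⁻²].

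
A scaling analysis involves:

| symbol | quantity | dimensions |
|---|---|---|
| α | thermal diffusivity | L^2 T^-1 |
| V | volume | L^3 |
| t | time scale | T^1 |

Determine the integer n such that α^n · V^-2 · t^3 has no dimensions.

Balance the L exponent: (2)·n from α, plus −2·(3) + 3·(0) = -6 from the rest, must sum to zero.
2n − 6 = 0, so n = 3.

3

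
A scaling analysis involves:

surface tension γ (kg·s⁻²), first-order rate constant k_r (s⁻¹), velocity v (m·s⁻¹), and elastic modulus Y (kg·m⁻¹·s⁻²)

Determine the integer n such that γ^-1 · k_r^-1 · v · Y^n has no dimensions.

Balance the M exponent: (1)·n from Y, plus −(1) − (0) + (0) = -1 from the rest, must sum to zero.
n − 1 = 0, so n = 1.

1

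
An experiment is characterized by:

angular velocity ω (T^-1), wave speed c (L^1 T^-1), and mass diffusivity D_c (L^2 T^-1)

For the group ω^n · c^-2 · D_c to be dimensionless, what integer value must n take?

Balance the T exponent: (-1)·n from ω, plus −2·(-1) + (-1) = 1 from the rest, must sum to zero.
−n + 1 = 0, so n = 1.

1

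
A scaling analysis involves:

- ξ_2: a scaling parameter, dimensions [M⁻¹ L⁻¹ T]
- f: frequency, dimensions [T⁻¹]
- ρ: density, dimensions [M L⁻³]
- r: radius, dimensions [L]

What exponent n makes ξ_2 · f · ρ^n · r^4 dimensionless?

Balance the M exponent: (1)·n from ρ, plus (-1) + (0) + 4·(0) = -1 from the rest, must sum to zero.
n − 1 = 0, so n = 1.

1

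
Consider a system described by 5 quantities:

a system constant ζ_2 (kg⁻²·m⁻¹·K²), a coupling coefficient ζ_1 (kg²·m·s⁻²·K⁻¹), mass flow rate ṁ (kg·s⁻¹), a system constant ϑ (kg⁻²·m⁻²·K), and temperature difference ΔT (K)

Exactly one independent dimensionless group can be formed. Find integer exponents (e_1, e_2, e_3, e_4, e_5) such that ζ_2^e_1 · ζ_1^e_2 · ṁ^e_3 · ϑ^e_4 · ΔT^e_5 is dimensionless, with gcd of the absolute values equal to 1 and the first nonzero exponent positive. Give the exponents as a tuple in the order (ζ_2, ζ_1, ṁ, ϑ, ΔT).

M: e_1·(-2) + e_2·(2) + e_3·(1) + e_4·(-2) + e_5·(0) = 0
L: e_1·(-1) + e_2·(1) + e_3·(0) + e_4·(-2) + e_5·(0) = 0
T: e_1·(0) + e_2·(-2) + e_3·(-1) + e_4·(0) + e_5·(0) = 0
Θ: e_1·(2) + e_2·(-1) + e_3·(0) + e_4·(1) + e_5·(1) = 0
Solving this homogeneous linear system for the smallest-integer solution (first nonzero entry positive) gives (1, -1, 2, -1, -2).

(1, -1, 2, -1, -2)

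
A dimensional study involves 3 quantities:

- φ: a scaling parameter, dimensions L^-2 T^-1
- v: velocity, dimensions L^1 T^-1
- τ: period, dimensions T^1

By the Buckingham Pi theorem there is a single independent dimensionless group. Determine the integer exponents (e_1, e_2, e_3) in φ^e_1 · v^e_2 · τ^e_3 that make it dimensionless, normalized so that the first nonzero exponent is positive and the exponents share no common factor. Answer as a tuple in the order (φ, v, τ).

L: e_1·(-2) + e_2·(1) + e_3·(0) = 0
T: e_1·(-1) + e_2·(-1) + e_3·(1) = 0
Solving this homogeneous linear system for the smallest-integer solution (first nonzero entry positive) gives (1, 2, 3).

(1, 2, 3)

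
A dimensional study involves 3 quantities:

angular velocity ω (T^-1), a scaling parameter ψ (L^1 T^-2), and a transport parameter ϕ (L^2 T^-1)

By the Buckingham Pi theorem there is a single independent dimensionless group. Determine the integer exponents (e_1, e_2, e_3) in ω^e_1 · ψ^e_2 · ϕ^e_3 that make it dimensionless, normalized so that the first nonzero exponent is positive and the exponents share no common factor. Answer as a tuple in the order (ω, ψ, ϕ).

L: e_1·(0) + e_2·(1) + e_3·(2) = 0
T: e_1·(-1) + e_2·(-2) + e_3·(-1) = 0
Solving this homogeneous linear system for the smallest-integer solution (first nonzero entry positive) gives (3, -2, 1).

(3, -2, 1)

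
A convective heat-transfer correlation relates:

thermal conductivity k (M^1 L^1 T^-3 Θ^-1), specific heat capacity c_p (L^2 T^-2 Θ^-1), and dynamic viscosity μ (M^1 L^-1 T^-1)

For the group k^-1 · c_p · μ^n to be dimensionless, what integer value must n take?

Balance the M exponent: (1)·n from μ, plus −(1) + (0) = -1 from the rest, must sum to zero.
n − 1 = 0, so n = 1.

1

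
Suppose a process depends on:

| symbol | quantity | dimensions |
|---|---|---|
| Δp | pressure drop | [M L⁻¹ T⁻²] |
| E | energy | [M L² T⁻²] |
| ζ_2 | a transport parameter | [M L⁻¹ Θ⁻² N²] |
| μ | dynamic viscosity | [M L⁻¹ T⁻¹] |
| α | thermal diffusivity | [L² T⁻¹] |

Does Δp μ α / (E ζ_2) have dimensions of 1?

no

Sum the exponent of each base dimension across the product:
  M: [Δp]_M − [E]_M − [ζ_2]_M + [μ]_M + [α]_M = (1) − (1) − (1) + (1) + (0) = 0
  L: [Δp]_L − [E]_L − [ζ_2]_L + [μ]_L + [α]_L = (-1) − (2) − (-1) + (-1) + (2) = -1
  T: [Δp]_T − [E]_T − [ζ_2]_T + [μ]_T + [α]_T = (-2) − (-2) − (0) + (-1) + (-1) = -2
  Θ: [Δp]_Θ − [E]_Θ − [ζ_2]_Θ + [μ]_Θ + [α]_Θ = (0) − (0) − (-2) + (0) + (0) = 2
  N: [Δp]_N − [E]_N − [ζ_2]_N + [μ]_N + [α]_N = (0) − (0) − (2) + (0) + (0) = -2
Net dimensions [L⁻¹ T⁻² Θ² N⁻²] ≠ [1] — not dimensionless.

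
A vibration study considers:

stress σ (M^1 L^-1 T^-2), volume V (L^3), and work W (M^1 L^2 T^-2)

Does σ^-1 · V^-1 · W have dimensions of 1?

yes

Sum the exponent of each base dimension across the product:
  M: −[σ]_M − [V]_M + [W]_M = −(1) − (0) + (1) = 0
  L: −[σ]_L − [V]_L + [W]_L = −(-1) − (3) + (2) = 0
  T: −[σ]_T − [V]_T + [W]_T = −(-2) − (0) + (-2) = 0
All base exponents vanish — dimensionless.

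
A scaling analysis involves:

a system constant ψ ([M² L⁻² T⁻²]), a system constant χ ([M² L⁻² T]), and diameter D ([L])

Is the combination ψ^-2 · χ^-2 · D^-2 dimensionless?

Sum the exponent of each base dimension across the product:
  M: −2·[ψ]_M − 2·[χ]_M − 2·[D]_M = −2·(2) − 2·(2) − 2·(0) = -8
  L: −2·[ψ]_L − 2·[χ]_L − 2·[D]_L = −2·(-2) − 2·(-2) − 2·(1) = 6
  T: −2·[ψ]_T − 2·[χ]_T − 2·[D]_T = −2·(-2) − 2·(1) − 2·(0) = 2
Net dimensions [M⁻⁸ L⁶ T²] ≠ [1] — not dimensionless.

no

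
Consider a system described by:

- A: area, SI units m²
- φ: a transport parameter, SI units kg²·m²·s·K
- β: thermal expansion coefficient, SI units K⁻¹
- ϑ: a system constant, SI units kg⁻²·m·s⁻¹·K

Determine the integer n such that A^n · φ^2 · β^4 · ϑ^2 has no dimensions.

-3

Balance the L exponent: (2)·n from A, plus 2·(2) + 4·(0) + 2·(1) = 6 from the rest, must sum to zero.
2n + 6 = 0, so n = -3.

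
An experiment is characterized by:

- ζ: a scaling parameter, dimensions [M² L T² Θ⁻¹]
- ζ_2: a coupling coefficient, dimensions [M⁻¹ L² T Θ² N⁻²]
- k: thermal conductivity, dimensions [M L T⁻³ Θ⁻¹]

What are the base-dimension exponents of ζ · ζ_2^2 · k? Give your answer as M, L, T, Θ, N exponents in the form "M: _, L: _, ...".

M: 1, L: 6, T: 1, Θ: 2, N: -4

Collect each base-dimension exponent across the product:
  M: (2) + 2·(-1) + (1) = 1
  L: (1) + 2·(2) + (1) = 6
  T: (2) + 2·(1) + (-3) = 1
  Θ: (-1) + 2·(2) + (-1) = 2
  N: (0) + 2·(-2) + (0) = -4
So the dimensions are [M L⁶ T Θ² N⁻⁴].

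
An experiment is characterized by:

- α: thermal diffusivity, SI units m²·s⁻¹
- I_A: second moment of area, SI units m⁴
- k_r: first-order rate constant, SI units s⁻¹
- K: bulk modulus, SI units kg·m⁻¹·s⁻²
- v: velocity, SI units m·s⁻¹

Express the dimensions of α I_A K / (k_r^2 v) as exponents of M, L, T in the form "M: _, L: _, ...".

M: 1, L: 4, T: 0

Collect each base-dimension exponent across the product:
  M: (0) + (0) − 2·(0) + (1) − (0) = 1
  L: (2) + (4) − 2·(0) + (-1) − (1) = 4
  T: (-1) + (0) − 2·(-1) + (-2) − (-1) = 0
So the dimensions are [M L⁴].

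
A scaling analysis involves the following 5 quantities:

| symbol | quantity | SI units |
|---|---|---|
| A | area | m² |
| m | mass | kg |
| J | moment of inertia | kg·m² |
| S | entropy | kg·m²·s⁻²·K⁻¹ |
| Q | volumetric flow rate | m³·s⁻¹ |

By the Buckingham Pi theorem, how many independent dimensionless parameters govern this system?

1

There are 5 variables and 4 base dimensions (M, L, T, Θ).
The dimension matrix has rank 4.
Independent dimensionless groups: 5 − 4 = 1.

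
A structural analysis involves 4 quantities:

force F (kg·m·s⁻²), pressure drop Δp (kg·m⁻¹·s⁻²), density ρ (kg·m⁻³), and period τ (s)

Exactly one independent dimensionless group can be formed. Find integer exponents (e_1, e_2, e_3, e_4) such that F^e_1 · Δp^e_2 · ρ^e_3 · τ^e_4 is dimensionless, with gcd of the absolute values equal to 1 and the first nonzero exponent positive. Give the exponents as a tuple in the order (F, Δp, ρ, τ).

M: e_1·(1) + e_2·(1) + e_3·(1) + e_4·(0) = 0
L: e_1·(1) + e_2·(-1) + e_3·(-3) + e_4·(0) = 0
T: e_1·(-2) + e_2·(-2) + e_3·(0) + e_4·(1) = 0
Solving this homogeneous linear system for the smallest-integer solution (first nonzero entry positive) gives (1, -2, 1, -2).

(1, -2, 1, -2)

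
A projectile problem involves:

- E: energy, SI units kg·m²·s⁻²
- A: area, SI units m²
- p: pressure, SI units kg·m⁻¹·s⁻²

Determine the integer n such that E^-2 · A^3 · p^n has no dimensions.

2

Balance the M exponent: (1)·n from p, plus −2·(1) + 3·(0) = -2 from the rest, must sum to zero.
n − 2 = 0, so n = 2.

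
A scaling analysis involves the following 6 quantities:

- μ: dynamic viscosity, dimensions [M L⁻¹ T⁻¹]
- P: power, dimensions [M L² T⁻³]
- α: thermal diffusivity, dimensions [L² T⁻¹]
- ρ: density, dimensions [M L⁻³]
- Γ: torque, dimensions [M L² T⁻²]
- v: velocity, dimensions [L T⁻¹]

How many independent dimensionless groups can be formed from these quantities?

There are 6 variables and 3 base dimensions (M, L, T).
The dimension matrix has rank 3.
Independent dimensionless groups: 6 − 3 = 3.

3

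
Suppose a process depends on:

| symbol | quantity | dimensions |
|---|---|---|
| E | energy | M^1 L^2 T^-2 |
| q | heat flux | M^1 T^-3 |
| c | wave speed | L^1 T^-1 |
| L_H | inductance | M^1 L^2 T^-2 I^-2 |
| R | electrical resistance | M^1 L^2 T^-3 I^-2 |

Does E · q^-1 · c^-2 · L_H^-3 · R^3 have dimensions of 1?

Sum the exponent of each base dimension across the product:
  M: [E]_M − [q]_M − 2·[c]_M − 3·[L_H]_M + 3·[R]_M = (1) − (1) − 2·(0) − 3·(1) + 3·(1) = 0
  L: [E]_L − [q]_L − 2·[c]_L − 3·[L_H]_L + 3·[R]_L = (2) − (0) − 2·(1) − 3·(2) + 3·(2) = 0
  T: [E]_T − [q]_T − 2·[c]_T − 3·[L_H]_T + 3·[R]_T = (-2) − (-3) − 2·(-1) − 3·(-2) + 3·(-3) = 0
  I: [E]_I − [q]_I − 2·[c]_I − 3·[L_H]_I + 3·[R]_I = (0) − (0) − 2·(0) − 3·(-2) + 3·(-2) = 0
All base exponents vanish — dimensionless.

yes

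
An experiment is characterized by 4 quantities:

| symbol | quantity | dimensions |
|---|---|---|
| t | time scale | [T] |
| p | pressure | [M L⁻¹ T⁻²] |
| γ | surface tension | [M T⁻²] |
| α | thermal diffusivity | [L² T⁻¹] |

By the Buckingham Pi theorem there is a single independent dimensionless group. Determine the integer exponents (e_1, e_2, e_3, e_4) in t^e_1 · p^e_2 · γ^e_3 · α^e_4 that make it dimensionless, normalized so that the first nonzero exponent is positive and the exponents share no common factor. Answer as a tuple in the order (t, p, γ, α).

M: e_1·(0) + e_2·(1) + e_3·(1) + e_4·(0) = 0
L: e_1·(0) + e_2·(-1) + e_3·(0) + e_4·(2) = 0
T: e_1·(1) + e_2·(-2) + e_3·(-2) + e_4·(-1) = 0
Solving this homogeneous linear system for the smallest-integer solution (first nonzero entry positive) gives (1, 2, -2, 1).

(1, 2, -2, 1)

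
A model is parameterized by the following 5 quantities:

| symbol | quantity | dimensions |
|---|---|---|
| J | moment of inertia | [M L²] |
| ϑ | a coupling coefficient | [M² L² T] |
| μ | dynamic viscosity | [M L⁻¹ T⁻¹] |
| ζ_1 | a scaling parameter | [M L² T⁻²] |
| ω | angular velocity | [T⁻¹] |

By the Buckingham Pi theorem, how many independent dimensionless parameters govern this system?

There are 5 variables and 3 base dimensions (M, L, T).
The dimension matrix has rank 3.
Independent dimensionless groups: 5 − 3 = 2.

2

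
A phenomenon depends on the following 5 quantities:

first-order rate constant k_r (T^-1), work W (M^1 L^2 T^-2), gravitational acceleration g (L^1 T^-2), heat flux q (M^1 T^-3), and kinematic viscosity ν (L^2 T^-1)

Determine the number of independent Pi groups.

2

There are 5 variables and 3 base dimensions (M, L, T).
The dimension matrix has rank 3.
Independent dimensionless groups: 5 − 3 = 2.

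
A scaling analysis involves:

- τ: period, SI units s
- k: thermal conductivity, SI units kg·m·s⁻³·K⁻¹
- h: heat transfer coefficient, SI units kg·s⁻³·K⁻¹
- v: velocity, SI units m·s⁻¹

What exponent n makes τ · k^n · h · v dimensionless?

Balance the M exponent: (1)·n from k, plus (0) + (1) + (0) = 1 from the rest, must sum to zero.
n + 1 = 0, so n = -1.

-1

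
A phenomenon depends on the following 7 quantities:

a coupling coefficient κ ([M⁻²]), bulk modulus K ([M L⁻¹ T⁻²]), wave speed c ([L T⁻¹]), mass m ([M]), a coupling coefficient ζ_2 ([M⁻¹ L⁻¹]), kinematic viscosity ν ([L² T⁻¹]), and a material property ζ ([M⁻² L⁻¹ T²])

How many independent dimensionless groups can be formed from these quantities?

4

There are 7 variables and 3 base dimensions (M, L, T).
The dimension matrix has rank 3.
Independent dimensionless groups: 7 − 3 = 4.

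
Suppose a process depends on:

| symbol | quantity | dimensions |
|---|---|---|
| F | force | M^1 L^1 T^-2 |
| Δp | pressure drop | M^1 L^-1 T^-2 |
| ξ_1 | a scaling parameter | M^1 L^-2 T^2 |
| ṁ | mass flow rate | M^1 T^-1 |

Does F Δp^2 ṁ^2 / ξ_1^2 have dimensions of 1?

no

Sum the exponent of each base dimension across the product:
  M: [F]_M + 2·[Δp]_M − 2·[ξ_1]_M + 2·[ṁ]_M = (1) + 2·(1) − 2·(1) + 2·(1) = 3
  L: [F]_L + 2·[Δp]_L − 2·[ξ_1]_L + 2·[ṁ]_L = (1) + 2·(-1) − 2·(-2) + 2·(0) = 3
  T: [F]_T + 2·[Δp]_T − 2·[ξ_1]_T + 2·[ṁ]_T = (-2) + 2·(-2) − 2·(2) + 2·(-1) = -12
Net dimensions [M³ L³ T⁻¹²] ≠ [1] — not dimensionless.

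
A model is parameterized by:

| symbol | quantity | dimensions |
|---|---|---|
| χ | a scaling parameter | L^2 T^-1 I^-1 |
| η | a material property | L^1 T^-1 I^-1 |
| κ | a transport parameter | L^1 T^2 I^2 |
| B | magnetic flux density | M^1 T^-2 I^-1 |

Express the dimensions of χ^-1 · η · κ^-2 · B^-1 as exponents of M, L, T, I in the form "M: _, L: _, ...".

M: -1, L: -3, T: -2, I: -3

Collect each base-dimension exponent across the product:
  M: −(0) + (0) − 2·(0) − (1) = -1
  L: −(2) + (1) − 2·(1) − (0) = -3
  T: −(-1) + (-1) − 2·(2) − (-2) = -2
  I: −(-1) + (-1) − 2·(2) − (-1) = -3
So the dimensions are [M⁻¹ L⁻³ T⁻² I⁻³].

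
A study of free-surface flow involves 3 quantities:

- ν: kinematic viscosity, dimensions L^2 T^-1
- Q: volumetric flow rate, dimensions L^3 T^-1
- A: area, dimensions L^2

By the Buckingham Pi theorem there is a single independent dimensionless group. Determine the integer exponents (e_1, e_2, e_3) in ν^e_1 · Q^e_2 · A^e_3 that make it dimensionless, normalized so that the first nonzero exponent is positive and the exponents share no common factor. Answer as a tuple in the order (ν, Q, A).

L: e_1·(2) + e_2·(3) + e_3·(2) = 0
T: e_1·(-1) + e_2·(-1) + e_3·(0) = 0
Solving this homogeneous linear system for the smallest-integer solution (first nonzero entry positive) gives (2, -2, 1).

(2, -2, 1)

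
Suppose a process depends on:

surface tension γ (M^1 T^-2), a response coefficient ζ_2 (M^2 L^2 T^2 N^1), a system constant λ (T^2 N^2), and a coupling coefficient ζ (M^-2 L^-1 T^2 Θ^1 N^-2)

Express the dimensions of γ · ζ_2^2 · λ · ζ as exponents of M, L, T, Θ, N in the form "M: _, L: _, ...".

M: 3, L: 3, T: 6, Θ: 1, N: 2

Collect each base-dimension exponent across the product:
  M: (1) + 2·(2) + (0) + (-2) = 3
  L: (0) + 2·(2) + (0) + (-1) = 3
  T: (-2) + 2·(2) + (2) + (2) = 6
  Θ: (0) + 2·(0) + (0) + (1) = 1
  N: (0) + 2·(1) + (2) + (-2) = 2
So the dimensions are [M³ L³ T⁶ Θ N²].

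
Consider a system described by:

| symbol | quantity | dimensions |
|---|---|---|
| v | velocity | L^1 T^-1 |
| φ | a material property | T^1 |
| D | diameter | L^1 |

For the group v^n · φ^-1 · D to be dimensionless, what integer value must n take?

Balance the L exponent: (1)·n from v, plus −(0) + (1) = 1 from the rest, must sum to zero.
n + 1 = 0, so n = -1.

-1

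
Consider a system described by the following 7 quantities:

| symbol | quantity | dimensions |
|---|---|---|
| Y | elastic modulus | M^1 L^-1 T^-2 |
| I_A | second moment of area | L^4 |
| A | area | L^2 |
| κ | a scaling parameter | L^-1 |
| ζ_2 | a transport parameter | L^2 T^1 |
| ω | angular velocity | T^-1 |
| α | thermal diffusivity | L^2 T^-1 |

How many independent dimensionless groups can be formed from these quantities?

4

There are 7 variables and 3 base dimensions (M, L, T).
The dimension matrix has rank 3.
Independent dimensionless groups: 7 − 3 = 4.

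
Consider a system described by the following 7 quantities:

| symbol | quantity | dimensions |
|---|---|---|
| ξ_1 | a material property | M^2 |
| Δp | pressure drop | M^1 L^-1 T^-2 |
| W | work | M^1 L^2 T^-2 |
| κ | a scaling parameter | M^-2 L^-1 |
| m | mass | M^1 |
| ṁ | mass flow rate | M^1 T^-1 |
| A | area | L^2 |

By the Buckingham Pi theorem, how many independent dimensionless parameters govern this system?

4

There are 7 variables and 3 base dimensions (M, L, T).
The dimension matrix has rank 3.
Independent dimensionless groups: 7 − 3 = 4.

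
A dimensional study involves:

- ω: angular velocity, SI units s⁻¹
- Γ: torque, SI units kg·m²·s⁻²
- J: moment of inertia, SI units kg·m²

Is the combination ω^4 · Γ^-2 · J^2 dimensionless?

yes

Sum the exponent of each base dimension across the product:
  M: 4·[ω]_M − 2·[Γ]_M + 2·[J]_M = 4·(0) − 2·(1) + 2·(1) = 0
  L: 4·[ω]_L − 2·[Γ]_L + 2·[J]_L = 4·(0) − 2·(2) + 2·(2) = 0
  T: 4·[ω]_T − 2·[Γ]_T + 2·[J]_T = 4·(-1) − 2·(-2) + 2·(0) = 0
  Θ: 4·[ω]_Θ − 2·[Γ]_Θ + 2·[J]_Θ = 4·(0) − 2·(0) + 2·(0) = 0
All base exponents vanish — dimensionless.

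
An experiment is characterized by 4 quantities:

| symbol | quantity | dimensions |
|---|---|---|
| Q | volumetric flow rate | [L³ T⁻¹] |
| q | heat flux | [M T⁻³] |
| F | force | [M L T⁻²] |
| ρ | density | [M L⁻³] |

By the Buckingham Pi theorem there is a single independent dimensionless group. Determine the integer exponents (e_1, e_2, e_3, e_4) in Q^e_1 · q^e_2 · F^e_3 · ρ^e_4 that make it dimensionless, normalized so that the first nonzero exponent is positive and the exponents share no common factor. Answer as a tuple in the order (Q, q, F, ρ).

M: e_1·(0) + e_2·(1) + e_3·(1) + e_4·(1) = 0
L: e_1·(3) + e_2·(0) + e_3·(1) + e_4·(-3) = 0
T: e_1·(-1) + e_2·(-3) + e_3·(-2) + e_4·(0) = 0
Solving this homogeneous linear system for the smallest-integer solution (first nonzero entry positive) gives (3, 1, -3, 2).

(3, 1, -3, 2)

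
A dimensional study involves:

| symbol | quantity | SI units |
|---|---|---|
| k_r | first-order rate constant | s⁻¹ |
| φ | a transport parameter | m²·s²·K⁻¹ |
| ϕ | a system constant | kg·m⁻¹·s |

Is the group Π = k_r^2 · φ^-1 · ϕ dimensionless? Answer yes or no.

Sum the exponent of each base dimension across the product:
  M: 2·[k_r]_M − [φ]_M + [ϕ]_M = 2·(0) − (0) + (1) = 1
  L: 2·[k_r]_L − [φ]_L + [ϕ]_L = 2·(0) − (2) + (-1) = -3
  T: 2·[k_r]_T − [φ]_T + [ϕ]_T = 2·(-1) − (2) + (1) = -3
  Θ: 2·[k_r]_Θ − [φ]_Θ + [ϕ]_Θ = 2·(0) − (-1) + (0) = 1
Net dimensions [M L⁻³ T⁻³ Θ] ≠ [1] — not dimensionless.

no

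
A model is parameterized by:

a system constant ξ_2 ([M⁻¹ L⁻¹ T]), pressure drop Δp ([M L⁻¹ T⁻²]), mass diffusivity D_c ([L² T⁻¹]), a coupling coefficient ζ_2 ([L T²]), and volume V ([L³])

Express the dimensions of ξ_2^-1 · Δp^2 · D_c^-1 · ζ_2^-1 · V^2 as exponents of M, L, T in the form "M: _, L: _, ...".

M: 3, L: 2, T: -6

Collect each base-dimension exponent across the product:
  M: −(-1) + 2·(1) − (0) − (0) + 2·(0) = 3
  L: −(-1) + 2·(-1) − (2) − (1) + 2·(3) = 2
  T: −(1) + 2·(-2) − (-1) − (2) + 2·(0) = -6
So the dimensions are [M³ L² T⁻⁶].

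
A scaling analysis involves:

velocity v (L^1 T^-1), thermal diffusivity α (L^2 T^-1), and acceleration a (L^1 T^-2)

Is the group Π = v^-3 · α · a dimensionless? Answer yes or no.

yes

Sum the exponent of each base dimension across the product:
  M: −3·[v]_M + [α]_M + [a]_M = −3·(0) + (0) + (0) = 0
  L: −3·[v]_L + [α]_L + [a]_L = −3·(1) + (2) + (1) = 0
  T: −3·[v]_T + [α]_T + [a]_T = −3·(-1) + (-1) + (-2) = 0
  Θ: −3·[v]_Θ + [α]_Θ + [a]_Θ = −3·(0) + (0) + (0) = 0
All base exponents vanish — dimensionless.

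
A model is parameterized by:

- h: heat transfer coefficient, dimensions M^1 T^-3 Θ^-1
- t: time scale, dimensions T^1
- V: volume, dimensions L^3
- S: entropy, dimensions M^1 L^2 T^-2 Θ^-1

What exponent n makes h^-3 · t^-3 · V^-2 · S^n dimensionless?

3

Balance the M exponent: (1)·n from S, plus −3·(1) − 3·(0) − 2·(0) = -3 from the rest, must sum to zero.
n − 3 = 0, so n = 3.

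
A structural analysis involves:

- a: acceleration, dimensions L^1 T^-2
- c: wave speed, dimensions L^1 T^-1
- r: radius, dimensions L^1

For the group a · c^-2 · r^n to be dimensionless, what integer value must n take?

1

Balance the L exponent: (1)·n from r, plus (1) − 2·(1) = -1 from the rest, must sum to zero.
n − 1 = 0, so n = 1.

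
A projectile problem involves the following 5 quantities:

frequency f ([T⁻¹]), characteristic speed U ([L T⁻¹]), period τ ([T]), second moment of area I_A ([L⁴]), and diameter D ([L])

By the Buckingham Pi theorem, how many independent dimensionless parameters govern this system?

3

There are 5 variables and 2 base dimensions (L, T).
The dimension matrix has rank 2.
Independent dimensionless groups: 5 − 2 = 3.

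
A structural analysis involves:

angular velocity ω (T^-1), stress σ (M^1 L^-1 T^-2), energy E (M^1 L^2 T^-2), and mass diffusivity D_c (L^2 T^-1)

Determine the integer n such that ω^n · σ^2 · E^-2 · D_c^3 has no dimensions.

Balance the T exponent: (-1)·n from ω, plus 2·(-2) − 2·(-2) + 3·(-1) = -3 from the rest, must sum to zero.
−n − 3 = 0, so n = -3.

-3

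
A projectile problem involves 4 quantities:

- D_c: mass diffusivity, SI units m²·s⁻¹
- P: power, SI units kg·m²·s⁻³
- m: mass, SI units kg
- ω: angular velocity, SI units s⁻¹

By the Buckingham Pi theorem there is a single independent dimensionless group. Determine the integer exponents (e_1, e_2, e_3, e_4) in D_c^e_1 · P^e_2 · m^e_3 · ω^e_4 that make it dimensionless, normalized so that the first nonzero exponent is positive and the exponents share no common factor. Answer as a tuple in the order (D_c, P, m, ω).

(1, -1, 1, 2)

M: e_1·(0) + e_2·(1) + e_3·(1) + e_4·(0) = 0
L: e_1·(2) + e_2·(2) + e_3·(0) + e_4·(0) = 0
T: e_1·(-1) + e_2·(-3) + e_3·(0) + e_4·(-1) = 0
Solving this homogeneous linear system for the smallest-integer solution (first nonzero entry positive) gives (1, -1, 1, 2).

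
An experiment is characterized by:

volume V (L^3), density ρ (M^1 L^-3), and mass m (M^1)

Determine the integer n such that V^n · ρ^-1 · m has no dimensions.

-1

Balance the L exponent: (3)·n from V, plus −(-3) + (0) = 3 from the rest, must sum to zero.
3n + 3 = 0, so n = -1.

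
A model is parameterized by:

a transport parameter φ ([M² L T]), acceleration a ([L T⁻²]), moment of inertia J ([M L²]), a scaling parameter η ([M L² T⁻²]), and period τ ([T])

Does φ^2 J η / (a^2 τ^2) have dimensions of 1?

no

Sum the exponent of each base dimension across the product:
  M: 2·[φ]_M − 2·[a]_M + [J]_M + [η]_M − 2·[τ]_M = 2·(2) − 2·(0) + (1) + (1) − 2·(0) = 6
  L: 2·[φ]_L − 2·[a]_L + [J]_L + [η]_L − 2·[τ]_L = 2·(1) − 2·(1) + (2) + (2) − 2·(0) = 4
  T: 2·[φ]_T − 2·[a]_T + [J]_T + [η]_T − 2·[τ]_T = 2·(1) − 2·(-2) + (0) + (-2) − 2·(1) = 2
Net dimensions [M⁶ L⁴ T²] ≠ [1] — not dimensionless.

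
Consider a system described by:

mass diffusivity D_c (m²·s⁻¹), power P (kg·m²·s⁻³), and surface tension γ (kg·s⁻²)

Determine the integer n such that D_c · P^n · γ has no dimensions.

-1

Balance the M exponent: (1)·n from P, plus (0) + (1) = 1 from the rest, must sum to zero.
n + 1 = 0, so n = -1.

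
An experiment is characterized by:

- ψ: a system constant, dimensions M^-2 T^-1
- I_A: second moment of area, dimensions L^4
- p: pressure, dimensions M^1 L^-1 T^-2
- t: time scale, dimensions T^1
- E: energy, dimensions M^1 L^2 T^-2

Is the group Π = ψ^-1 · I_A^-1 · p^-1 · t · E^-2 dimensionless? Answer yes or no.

Sum the exponent of each base dimension across the product:
  M: −[ψ]_M − [I_A]_M − [p]_M + [t]_M − 2·[E]_M = −(-2) − (0) − (1) + (0) − 2·(1) = -1
  L: −[ψ]_L − [I_A]_L − [p]_L + [t]_L − 2·[E]_L = −(0) − (4) − (-1) + (0) − 2·(2) = -7
  T: −[ψ]_T − [I_A]_T − [p]_T + [t]_T − 2·[E]_T = −(-1) − (0) − (-2) + (1) − 2·(-2) = 8
Net dimensions [M⁻¹ L⁻⁷ T⁸] ≠ [1] — not dimensionless.

no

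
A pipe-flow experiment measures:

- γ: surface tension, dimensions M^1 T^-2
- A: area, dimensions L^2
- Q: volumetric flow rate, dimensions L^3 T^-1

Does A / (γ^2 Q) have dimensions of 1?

Sum the exponent of each base dimension across the product:
  M: −2·[γ]_M + [A]_M − [Q]_M = −2·(1) + (0) − (0) = -2
  L: −2·[γ]_L + [A]_L − [Q]_L = −2·(0) + (2) − (3) = -1
  T: −2·[γ]_T + [A]_T − [Q]_T = −2·(-2) + (0) − (-1) = 5
Net dimensions [M⁻² L⁻¹ T⁵] ≠ [1] — not dimensionless.

no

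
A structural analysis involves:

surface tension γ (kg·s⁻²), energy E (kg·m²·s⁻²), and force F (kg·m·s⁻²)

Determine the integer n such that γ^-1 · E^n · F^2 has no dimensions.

-1

Balance the M exponent: (1)·n from E, plus −(1) + 2·(1) = 1 from the rest, must sum to zero.
n + 1 = 0, so n = -1.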